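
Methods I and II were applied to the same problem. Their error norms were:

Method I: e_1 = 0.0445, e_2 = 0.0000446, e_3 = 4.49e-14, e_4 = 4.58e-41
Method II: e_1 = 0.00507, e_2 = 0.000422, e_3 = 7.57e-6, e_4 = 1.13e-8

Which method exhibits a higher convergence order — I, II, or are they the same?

Method I: p ≈ ln(4.58e-41/4.49e-14)/ln(4.49e-14/0.0000446) ≈ 3.00.
Method II: p ≈ ln(1.13e-8/7.57e-6)/ln(7.57e-6/0.000422) ≈ 1.62.
Method I has the higher order (≈3.0 vs ≈1.6).

I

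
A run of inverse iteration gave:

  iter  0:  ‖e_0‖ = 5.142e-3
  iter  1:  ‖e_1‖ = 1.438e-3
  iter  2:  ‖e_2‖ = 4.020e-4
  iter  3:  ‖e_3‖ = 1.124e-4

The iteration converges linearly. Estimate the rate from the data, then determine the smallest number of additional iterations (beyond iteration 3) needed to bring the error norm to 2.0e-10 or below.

11

Rate ρ ≈ ‖e_3‖/‖e_2‖ = 1.124e-4/4.020e-4 = 0.2796.
After j more steps, ‖e_{3+j}‖ ≈ 1.124e-4·ρ^j; need ρ^j ≤ 2.0e-10/1.124e-4 = 1.77936e-06.
j ≥ ln(1.77936e-06)/ln(0.2796) = -13.2393/-1.27440 = 10.389.
So 11 more iterations are needed.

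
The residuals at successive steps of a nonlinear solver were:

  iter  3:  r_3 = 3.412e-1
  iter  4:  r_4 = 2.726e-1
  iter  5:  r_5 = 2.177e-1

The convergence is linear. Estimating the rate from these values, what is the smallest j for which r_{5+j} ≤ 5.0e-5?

Rate ρ ≈ r_5/r_4 = 2.177e-1/2.726e-1 = 0.7986.
After j more steps, r_{5+j} ≈ 2.177e-1·ρ^j; need ρ^j ≤ 5.0e-5/2.177e-1 = 0.000229674.
j ≥ ln(0.000229674)/ln(0.7986) = -8.3788/-0.22490 = 37.256.
So 38 more iterations are needed.

38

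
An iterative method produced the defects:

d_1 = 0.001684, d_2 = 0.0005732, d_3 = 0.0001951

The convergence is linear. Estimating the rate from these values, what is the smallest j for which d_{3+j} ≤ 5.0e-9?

Rate ρ ≈ d_3/d_2 = 0.0001951/0.0005732 = 0.3404.
After j more steps, d_{3+j} ≈ 0.0001951·ρ^j; need ρ^j ≤ 5.0e-9/0.0001951 = 2.56279e-05.
j ≥ ln(2.56279e-05)/ln(0.3404) = -10.5718/-1.07763 = 9.810.
So 10 more iterations are needed.

10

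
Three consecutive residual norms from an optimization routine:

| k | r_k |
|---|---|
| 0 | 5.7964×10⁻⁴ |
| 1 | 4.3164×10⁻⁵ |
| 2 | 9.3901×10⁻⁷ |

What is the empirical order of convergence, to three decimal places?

1.474

p ≈ ln(r_2/r_1) / ln(r_1/r_0)
  = ln(9.3901×10⁻⁷/4.3164×10⁻⁵) / ln(4.3164×10⁻⁵/5.7964×10⁻⁴)
  = ln(0.0217545) / ln(0.0744669)
  = -3.827935 / -2.597401 ≈ 1.473756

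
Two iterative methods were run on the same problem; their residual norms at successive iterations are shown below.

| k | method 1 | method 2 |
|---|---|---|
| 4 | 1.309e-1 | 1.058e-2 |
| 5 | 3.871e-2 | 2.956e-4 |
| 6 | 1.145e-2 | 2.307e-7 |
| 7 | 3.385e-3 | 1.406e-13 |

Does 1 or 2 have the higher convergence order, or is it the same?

2

Method 1: p ≈ ln(3.385e-3/1.145e-2)/ln(1.145e-2/3.871e-2) ≈ 1.00.
Method 2: p ≈ ln(1.406e-13/2.307e-7)/ln(2.307e-7/2.956e-4) ≈ 2.00.
Method 2 has the higher order (≈2.0 vs ≈1.0).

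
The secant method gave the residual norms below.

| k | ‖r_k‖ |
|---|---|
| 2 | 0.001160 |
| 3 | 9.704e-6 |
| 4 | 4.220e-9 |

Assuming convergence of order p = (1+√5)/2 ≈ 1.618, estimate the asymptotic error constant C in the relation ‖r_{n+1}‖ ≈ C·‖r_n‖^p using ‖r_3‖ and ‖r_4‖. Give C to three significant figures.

C ≈ ‖r_4‖ / ‖r_3‖^1.618
  = 4.220e-9 / (9.704e-6)^1.618
  = 4.220e-9 / 7.74259e-09 ≈ 0.54504

0.545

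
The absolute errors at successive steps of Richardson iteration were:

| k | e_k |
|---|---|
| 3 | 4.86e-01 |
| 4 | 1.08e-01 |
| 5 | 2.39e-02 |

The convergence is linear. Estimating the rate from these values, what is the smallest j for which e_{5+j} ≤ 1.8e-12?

16

Rate ρ ≈ e_5/e_4 = 2.39e-02/1.08e-01 = 0.2213.
After j more steps, e_{5+j} ≈ 2.39e-02·ρ^j; need ρ^j ≤ 1.8e-12/2.39e-02 = 7.53138e-11.
j ≥ ln(7.53138e-11)/ln(0.2213) = -23.3094/-1.50824 = 15.455.
So 16 more iterations are needed.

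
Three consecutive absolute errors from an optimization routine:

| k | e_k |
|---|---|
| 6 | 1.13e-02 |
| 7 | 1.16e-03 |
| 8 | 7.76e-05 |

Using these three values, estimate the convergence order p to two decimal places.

1.19

p ≈ ln(e_8/e_7) / ln(e_7/e_6)
  = ln(7.76e-05/1.16e-03) / ln(1.16e-03/1.13e-02)
  = ln(0.0668966) / ln(0.102655)
  = -2.70461 / -2.27638 ≈ 1.18812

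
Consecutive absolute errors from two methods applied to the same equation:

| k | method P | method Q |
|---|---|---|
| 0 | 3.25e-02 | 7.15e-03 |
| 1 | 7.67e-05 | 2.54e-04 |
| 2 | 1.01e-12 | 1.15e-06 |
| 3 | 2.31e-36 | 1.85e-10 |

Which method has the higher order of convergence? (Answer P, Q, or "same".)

P

Method P: p ≈ ln(2.31e-36/1.01e-12)/ln(1.01e-12/7.67e-05) ≈ 3.00.
Method Q: p ≈ ln(1.85e-10/1.15e-06)/ln(1.15e-06/2.54e-04) ≈ 1.62.
Method P has the higher order (≈3.0 vs ≈1.6).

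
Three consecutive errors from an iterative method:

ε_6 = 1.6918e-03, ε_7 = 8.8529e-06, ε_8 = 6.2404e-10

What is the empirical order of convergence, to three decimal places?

p ≈ ln(ε_8/ε_7) / ln(ε_7/ε_6)
  = ln(6.2404e-10/8.8529e-06) / ln(8.8529e-06/1.6918e-03)
  = ln(7.04899e-05) / ln(0.00523283)
  = -9.560041 / -5.252803 ≈ 1.819988

1.820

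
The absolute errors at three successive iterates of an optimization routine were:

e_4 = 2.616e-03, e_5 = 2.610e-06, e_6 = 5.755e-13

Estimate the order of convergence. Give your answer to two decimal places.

p ≈ ln(e_6/e_5) / ln(e_5/e_4)
  = ln(5.755e-13/2.610e-06) / ln(2.610e-06/2.616e-03)
  = ln(2.20498e-07) / ln(0.000997706)
  = -15.32738 / -6.91005 ≈ 2.21813

2.22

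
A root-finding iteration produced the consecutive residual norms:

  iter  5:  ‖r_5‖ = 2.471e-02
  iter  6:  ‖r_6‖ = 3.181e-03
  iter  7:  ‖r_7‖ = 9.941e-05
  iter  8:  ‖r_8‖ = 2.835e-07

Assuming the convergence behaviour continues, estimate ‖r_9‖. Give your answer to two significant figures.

First estimate the order: p ≈ ln(‖r_8‖/‖r_7‖) / ln(‖r_7‖/‖r_6‖) = ln(2.835e-07/9.941e-05)/ln(9.941e-05/3.181e-03) = ln(0.00285183)/ln(0.0312512) ≈ 1.6908.
Then ‖r_9‖ ≈ ‖r_8‖·(‖r_8‖/‖r_7‖)^p = 2.835e-07·(0.00285183)^1.6908 = 2.835e-07·4.97878e-05 ≈ 1.411e-11.

1.4e-11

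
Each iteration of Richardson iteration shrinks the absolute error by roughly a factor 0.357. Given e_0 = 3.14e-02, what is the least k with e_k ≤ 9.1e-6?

8

After k steps, e_k ≈ 3.14e-02·0.357^k.
Need 0.357^k ≤ 9.1e-6/3.14e-02 = 0.000289809.
k ≥ ln(0.000289809)/ln(0.357) = -8.1463/-1.03002 = 7.909.
Smallest integer k = 8.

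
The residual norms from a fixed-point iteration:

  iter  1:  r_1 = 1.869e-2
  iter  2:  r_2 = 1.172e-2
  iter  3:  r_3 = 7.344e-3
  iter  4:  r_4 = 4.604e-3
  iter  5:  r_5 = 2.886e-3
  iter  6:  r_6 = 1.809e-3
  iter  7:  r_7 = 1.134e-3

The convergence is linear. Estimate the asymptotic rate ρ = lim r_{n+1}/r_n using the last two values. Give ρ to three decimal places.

0.627

ρ ≈ r_7/r_6 = 1.134e-3/1.809e-3 = 0.62687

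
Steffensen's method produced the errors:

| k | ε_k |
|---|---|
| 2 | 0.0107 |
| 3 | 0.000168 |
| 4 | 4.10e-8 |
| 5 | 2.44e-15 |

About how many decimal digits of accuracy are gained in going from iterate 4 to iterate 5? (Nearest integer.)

7

Digits gained ≈ log₁₀(ε_4/ε_5) = log₁₀(4.10e-8/2.44e-15) = log₁₀(1.68033e+07) ≈ 7.225.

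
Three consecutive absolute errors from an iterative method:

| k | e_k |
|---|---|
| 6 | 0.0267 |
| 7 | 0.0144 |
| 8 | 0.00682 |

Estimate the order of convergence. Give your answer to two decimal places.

p ≈ ln(e_8/e_7) / ln(e_7/e_6)
  = ln(0.00682/0.0144) / ln(0.0144/0.0267)
  = ln(0.473611) / ln(0.539326)
  = -0.74737 / -0.61744 ≈ 1.21043

1.21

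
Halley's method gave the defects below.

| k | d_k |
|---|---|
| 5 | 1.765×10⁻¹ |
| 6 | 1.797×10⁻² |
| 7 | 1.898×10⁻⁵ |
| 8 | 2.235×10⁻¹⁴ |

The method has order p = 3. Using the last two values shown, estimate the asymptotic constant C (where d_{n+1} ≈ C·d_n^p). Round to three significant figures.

3.27

C ≈ d_8 / d_7^3
  = 2.235×10⁻¹⁴ / (1.898×10⁻⁵)^3
  = 2.235×10⁻¹⁴ / 6.83736e-15 ≈ 3.2688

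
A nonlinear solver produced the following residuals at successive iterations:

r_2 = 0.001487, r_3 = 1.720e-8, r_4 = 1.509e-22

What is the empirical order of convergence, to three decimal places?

2.847

p ≈ ln(r_4/r_3) / ln(r_3/r_2)
  = ln(1.509e-22/1.720e-8) / ln(1.720e-8/0.001487)
  = ln(8.77326e-15) / ln(1.15669e-05)
  = -32.367068 / -11.367363 ≈ 2.847368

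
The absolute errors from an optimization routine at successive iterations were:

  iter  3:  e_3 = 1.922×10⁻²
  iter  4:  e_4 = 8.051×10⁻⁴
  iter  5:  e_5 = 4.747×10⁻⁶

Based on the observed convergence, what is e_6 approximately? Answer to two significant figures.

1.2e-9

First estimate the order: p ≈ ln(e_5/e_4) / ln(e_4/e_3) = ln(4.747×10⁻⁶/8.051×10⁻⁴)/ln(8.051×10⁻⁴/1.922×10⁻²) = ln(0.00589616)/ln(0.0418887) ≈ 1.6180.
Then e_6 ≈ e_5·(e_5/e_4)^p = 4.747×10⁻⁶·(0.00589616)^1.6180 = 4.747×10⁻⁶·0.000247048 ≈ 1.173e-09.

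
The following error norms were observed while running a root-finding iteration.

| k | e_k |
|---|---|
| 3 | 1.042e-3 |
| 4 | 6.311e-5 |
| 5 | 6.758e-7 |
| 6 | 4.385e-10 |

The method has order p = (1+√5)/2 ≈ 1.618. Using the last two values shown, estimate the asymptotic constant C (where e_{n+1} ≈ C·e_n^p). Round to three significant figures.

4.22

C ≈ e_6 / e_5^1.618
  = 4.385e-10 / (6.758e-7)^1.618
  = 4.385e-10 / 1.03907e-10 ≈ 4.2201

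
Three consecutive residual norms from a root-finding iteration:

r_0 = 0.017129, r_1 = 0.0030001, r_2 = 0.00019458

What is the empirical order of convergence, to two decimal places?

p ≈ ln(r_2/r_1) / ln(r_1/r_0)
  = ln(0.00019458/0.0030001) / ln(0.0030001/0.017129)
  = ln(0.0648578) / ln(0.175147)
  = -2.73556 / -1.74213 ≈ 1.57024

1.57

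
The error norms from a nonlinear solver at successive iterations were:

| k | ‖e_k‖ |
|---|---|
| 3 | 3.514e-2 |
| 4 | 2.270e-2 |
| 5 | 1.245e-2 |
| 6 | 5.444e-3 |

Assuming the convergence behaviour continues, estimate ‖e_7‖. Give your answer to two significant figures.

First estimate the order: p ≈ ln(‖e_6‖/‖e_5‖) / ln(‖e_5‖/‖e_4‖) = ln(5.444e-3/1.245e-2)/ln(1.245e-2/2.270e-2) = ln(0.437269)/ln(0.548458) ≈ 1.3772.
Then ‖e_7‖ ≈ ‖e_6‖·(‖e_6‖/‖e_5‖)^p = 5.444e-3·(0.437269)^1.3772 = 5.444e-3·0.320066 ≈ 0.001742.

1.7e-3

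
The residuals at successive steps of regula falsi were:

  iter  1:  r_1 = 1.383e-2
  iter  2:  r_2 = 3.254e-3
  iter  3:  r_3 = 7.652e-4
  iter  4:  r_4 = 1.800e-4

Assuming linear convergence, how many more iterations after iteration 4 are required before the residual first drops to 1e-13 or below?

15

Rate ρ ≈ r_4/r_3 = 1.800e-4/7.652e-4 = 0.2352.
After j more steps, r_{4+j} ≈ 1.800e-4·ρ^j; need ρ^j ≤ 1e-13/1.800e-4 = 5.55556e-10.
j ≥ ln(5.55556e-10)/ln(0.2352) = -21.3111/-1.44732 = 14.725.
So 15 more iterations are needed.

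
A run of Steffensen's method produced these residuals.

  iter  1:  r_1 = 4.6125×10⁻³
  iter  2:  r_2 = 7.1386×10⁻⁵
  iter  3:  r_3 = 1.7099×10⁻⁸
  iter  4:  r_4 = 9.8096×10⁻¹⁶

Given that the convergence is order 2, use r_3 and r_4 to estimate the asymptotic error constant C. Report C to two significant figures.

3.4

C ≈ r_4 / r_3^2
  = 9.8096×10⁻¹⁶ / (1.7099×10⁻⁸)^2
  = 9.8096×10⁻¹⁶ / 2.92376e-16 ≈ 3.3551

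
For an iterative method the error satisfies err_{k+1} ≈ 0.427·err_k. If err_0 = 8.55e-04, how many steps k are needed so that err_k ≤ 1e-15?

After k steps, err_k ≈ 8.55e-04·0.427^k.
Need 0.427^k ≤ 1e-15/8.55e-04 = 1.16959e-12.
k ≥ ln(1.16959e-12)/ln(0.427) = -27.4744/-0.85097 = 32.286.
Smallest integer k = 33.

33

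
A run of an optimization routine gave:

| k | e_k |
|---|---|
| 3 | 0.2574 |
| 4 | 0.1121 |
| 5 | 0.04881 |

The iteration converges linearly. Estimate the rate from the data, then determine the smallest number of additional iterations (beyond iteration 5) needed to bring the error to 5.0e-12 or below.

Rate ρ ≈ e_5/e_4 = 0.04881/0.1121 = 0.4354.
After j more steps, e_{5+j} ≈ 0.04881·ρ^j; need ρ^j ≤ 5.0e-12/0.04881 = 1.02438e-10.
j ≥ ln(1.02438e-10)/ln(0.4354) = -23.0018/-0.83149 = 27.663.
So 28 more iterations are needed.

28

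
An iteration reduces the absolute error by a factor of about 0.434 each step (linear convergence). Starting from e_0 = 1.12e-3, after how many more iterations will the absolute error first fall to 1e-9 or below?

17

After k steps, e_k ≈ 1.12e-3·0.434^k.
Need 0.434^k ≤ 1e-9/1.12e-3 = 8.92857e-07.
k ≥ ln(8.92857e-07)/ln(0.434) = -13.9288/-0.83471 = 16.687.
Smallest integer k = 17.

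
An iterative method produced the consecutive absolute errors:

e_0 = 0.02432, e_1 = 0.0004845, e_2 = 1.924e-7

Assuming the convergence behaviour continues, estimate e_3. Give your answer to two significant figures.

First estimate the order: p ≈ ln(e_2/e_1) / ln(e_1/e_0) = ln(1.924e-7/0.0004845)/ln(0.0004845/0.02432) = ln(0.00039711)/ln(0.0199219) ≈ 1.9999.
Then e_3 ≈ e_2·(e_2/e_1)^p = 1.924e-7·(0.00039711)^1.9999 = 1.924e-7·1.5782e-07 ≈ 3.036e-14.

3.0e-14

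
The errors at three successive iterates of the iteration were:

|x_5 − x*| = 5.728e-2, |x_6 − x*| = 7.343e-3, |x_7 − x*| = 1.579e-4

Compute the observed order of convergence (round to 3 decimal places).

1.869

p ≈ ln(|x_7 − x*|/|x_6 − x*|) / ln(|x_6 − x*|/|x_5 − x*|)
  = ln(1.579e-4/7.343e-3) / ln(7.343e-3/5.728e-2)
  = ln(0.0215035) / ln(0.128195)
  = -3.839540 / -2.054203 ≈ 1.869114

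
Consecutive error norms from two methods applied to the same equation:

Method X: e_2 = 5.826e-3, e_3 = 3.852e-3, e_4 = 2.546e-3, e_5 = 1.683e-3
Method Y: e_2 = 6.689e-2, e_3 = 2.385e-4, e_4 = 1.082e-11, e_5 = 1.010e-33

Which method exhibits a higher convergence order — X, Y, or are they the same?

Y

Method X: p ≈ ln(1.683e-3/2.546e-3)/ln(2.546e-3/3.852e-3) ≈ 1.00.
Method Y: p ≈ ln(1.010e-33/1.082e-11)/ln(1.082e-11/2.385e-4) ≈ 3.00.
Method Y has the higher order (≈3.0 vs ≈1.0).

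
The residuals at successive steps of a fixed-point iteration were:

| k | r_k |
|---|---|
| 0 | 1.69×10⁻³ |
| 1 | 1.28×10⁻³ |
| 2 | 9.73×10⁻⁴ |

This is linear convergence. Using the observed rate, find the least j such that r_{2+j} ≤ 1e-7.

Rate ρ ≈ r_2/r_1 = 9.73×10⁻⁴/1.28×10⁻³ = 0.7602.
After j more steps, r_{2+j} ≈ 9.73×10⁻⁴·ρ^j; need ρ^j ≤ 1e-7/9.73×10⁻⁴ = 0.000102775.
j ≥ ln(0.000102775)/ln(0.7602) = -9.1830/-0.27417 = 33.494.
So 34 more iterations are needed.

34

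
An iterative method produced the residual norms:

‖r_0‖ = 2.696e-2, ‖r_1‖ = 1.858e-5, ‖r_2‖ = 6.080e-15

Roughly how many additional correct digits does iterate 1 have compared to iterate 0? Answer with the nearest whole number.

3

Digits gained ≈ log₁₀(‖r_0‖/‖r_1‖) = log₁₀(2.696e-2/1.858e-5) = log₁₀(1451.02) ≈ 3.162.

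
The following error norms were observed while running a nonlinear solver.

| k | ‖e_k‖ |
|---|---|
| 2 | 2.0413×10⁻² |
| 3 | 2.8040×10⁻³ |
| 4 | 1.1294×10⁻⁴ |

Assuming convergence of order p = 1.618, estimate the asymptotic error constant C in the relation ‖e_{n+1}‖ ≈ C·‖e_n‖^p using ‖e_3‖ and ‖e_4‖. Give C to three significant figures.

C ≈ ‖e_4‖ / ‖e_3‖^1.618
  = 1.1294×10⁻⁴ / (2.8040×10⁻³)^1.618
  = 1.1294×10⁻⁴ / 7.42172e-05 ≈ 1.5217

1.52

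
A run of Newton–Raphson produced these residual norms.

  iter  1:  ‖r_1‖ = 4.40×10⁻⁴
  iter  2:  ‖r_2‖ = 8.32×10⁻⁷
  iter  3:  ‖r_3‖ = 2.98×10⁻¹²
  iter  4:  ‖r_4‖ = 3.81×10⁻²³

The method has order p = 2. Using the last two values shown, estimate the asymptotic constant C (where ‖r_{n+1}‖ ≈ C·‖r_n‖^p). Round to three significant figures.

C ≈ ‖r_4‖ / ‖r_3‖^2
  = 3.81×10⁻²³ / (2.98×10⁻¹²)^2
  = 3.81×10⁻²³ / 8.8804e-24 ≈ 4.2903

4.29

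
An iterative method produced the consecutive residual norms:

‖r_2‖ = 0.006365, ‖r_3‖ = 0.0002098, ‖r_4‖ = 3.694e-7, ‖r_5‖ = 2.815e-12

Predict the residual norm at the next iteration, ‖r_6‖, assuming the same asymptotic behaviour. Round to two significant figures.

8.7e-22

First estimate the order: p ≈ ln(‖r_5‖/‖r_4‖) / ln(‖r_4‖/‖r_3‖) = ln(2.815e-12/3.694e-7)/ln(3.694e-7/0.0002098) = ln(7.62047e-06)/ln(0.00176072) ≈ 1.8582.
Then ‖r_6‖ ≈ ‖r_5‖·(‖r_5‖/‖r_4‖)^p = 2.815e-12·(7.62047e-06)^1.8582 = 2.815e-12·3.08815e-10 ≈ 8.693e-22.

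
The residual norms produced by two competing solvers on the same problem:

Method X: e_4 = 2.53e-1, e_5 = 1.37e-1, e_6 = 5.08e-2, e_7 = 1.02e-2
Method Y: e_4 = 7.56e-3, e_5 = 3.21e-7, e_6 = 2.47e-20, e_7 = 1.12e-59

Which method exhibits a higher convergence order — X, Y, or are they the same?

Method X: p ≈ ln(1.02e-2/5.08e-2)/ln(5.08e-2/1.37e-1) ≈ 1.62.
Method Y: p ≈ ln(1.12e-59/2.47e-20)/ln(2.47e-20/3.21e-7) ≈ 3.00.
Method Y has the higher order (≈3.0 vs ≈1.6).

Y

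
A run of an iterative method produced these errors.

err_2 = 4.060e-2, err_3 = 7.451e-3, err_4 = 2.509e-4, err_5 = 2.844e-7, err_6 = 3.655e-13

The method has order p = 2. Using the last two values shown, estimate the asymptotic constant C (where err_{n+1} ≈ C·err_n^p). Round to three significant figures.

4.52

C ≈ err_6 / err_5^2
  = 3.655e-13 / (2.844e-7)^2
  = 3.655e-13 / 8.08834e-14 ≈ 4.5189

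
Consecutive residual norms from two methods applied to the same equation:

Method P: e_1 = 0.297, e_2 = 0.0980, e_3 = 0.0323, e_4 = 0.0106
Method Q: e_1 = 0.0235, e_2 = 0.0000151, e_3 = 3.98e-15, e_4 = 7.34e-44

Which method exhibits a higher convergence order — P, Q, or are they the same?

Method P: p ≈ ln(0.0106/0.0323)/ln(0.0323/0.0980) ≈ 1.00.
Method Q: p ≈ ln(7.34e-44/3.98e-15)/ln(3.98e-15/0.0000151) ≈ 3.00.
Method Q has the higher order (≈3.0 vs ≈1.0).

Q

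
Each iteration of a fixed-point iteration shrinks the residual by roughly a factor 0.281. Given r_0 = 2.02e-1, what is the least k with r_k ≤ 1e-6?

After k steps, r_k ≈ 2.02e-1·0.281^k.
Need 0.281^k ≤ 1e-6/2.02e-1 = 4.9505e-06.
k ≥ ln(4.9505e-06)/ln(0.281) = -12.2160/-1.26940 = 9.623.
Smallest integer k = 10.

10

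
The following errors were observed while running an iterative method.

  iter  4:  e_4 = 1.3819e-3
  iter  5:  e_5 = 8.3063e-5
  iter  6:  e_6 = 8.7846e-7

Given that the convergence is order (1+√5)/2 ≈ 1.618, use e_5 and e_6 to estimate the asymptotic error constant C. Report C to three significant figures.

3.52

C ≈ e_6 / e_5^1.618
  = 8.7846e-7 / (8.3063e-5)^1.618
  = 8.7846e-7 / 2.49805e-07 ≈ 3.5166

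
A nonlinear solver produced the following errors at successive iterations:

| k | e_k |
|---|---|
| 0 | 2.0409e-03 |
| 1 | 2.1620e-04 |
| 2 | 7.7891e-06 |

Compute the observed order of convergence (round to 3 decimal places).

1.480

p ≈ ln(e_2/e_1) / ln(e_1/e_0)
  = ln(7.7891e-06/2.1620e-04) / ln(2.1620e-04/2.0409e-03)
  = ln(0.0360273) / ln(0.105934)
  = -3.323478 / -2.244939 ≈ 1.480431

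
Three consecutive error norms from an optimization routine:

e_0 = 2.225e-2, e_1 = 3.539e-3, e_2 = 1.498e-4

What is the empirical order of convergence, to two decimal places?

1.72

p ≈ ln(e_2/e_1) / ln(e_1/e_0)
  = ln(1.498e-4/3.539e-3) / ln(3.539e-3/2.225e-2)
  = ln(0.0423283) / ln(0.159056)
  = -3.16230 / -1.83850 ≈ 1.72004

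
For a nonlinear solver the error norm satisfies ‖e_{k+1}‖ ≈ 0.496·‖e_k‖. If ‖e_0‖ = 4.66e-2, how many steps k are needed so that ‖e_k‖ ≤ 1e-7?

After k steps, ‖e_k‖ ≈ 4.66e-2·0.496^k.
Need 0.496^k ≤ 1e-7/4.66e-2 = 2.14592e-06.
k ≥ ln(2.14592e-06)/ln(0.496) = -13.0519/-0.70118 = 18.614.
Smallest integer k = 19.

19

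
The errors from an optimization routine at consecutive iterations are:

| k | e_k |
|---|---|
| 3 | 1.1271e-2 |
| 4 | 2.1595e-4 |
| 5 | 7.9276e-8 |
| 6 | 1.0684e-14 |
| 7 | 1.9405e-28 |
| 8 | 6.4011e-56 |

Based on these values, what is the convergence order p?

Consecutive ratios: e_8/e_7 = 6.4011e-56/1.9405e-28 = 3.29869e-28, e_7/e_6 = 1.9405e-28/1.0684e-14 = 1.81627e-14.
p ≈ ln(3.29869e-28)/ln(1.81627e-14) = -63.2789/-31.6394 ≈ 2.00.
So the convergence is quadratic (order 2).

2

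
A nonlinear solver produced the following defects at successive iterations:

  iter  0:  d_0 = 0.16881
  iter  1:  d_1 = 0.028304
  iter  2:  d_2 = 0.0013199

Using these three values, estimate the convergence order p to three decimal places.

1.717

p ≈ ln(d_2/d_1) / ln(d_1/d_0)
  = ln(0.0013199/0.028304) / ln(0.028304/0.16881)
  = ln(0.046633) / ln(0.167668)
  = -3.065447 / -1.785769 ≈ 1.716598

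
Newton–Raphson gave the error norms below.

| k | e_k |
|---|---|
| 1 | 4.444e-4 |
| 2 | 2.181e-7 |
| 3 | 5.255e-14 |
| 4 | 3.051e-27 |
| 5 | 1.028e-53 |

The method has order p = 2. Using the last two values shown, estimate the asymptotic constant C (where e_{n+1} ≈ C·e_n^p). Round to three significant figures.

C ≈ e_5 / e_4^2
  = 1.028e-53 / (3.051e-27)^2
  = 1.028e-53 / 9.3086e-54 ≈ 1.1044

1.10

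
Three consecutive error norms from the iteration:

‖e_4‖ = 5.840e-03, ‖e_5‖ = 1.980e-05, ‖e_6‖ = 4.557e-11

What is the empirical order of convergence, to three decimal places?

p ≈ ln(‖e_6‖/‖e_5‖) / ln(‖e_5‖/‖e_4‖)
  = ln(4.557e-11/1.980e-05) / ln(1.980e-05/5.840e-03)
  = ln(2.30152e-06) / ln(0.00339041)
  = -12.981941 / -5.686804 ≈ 2.282818

2.283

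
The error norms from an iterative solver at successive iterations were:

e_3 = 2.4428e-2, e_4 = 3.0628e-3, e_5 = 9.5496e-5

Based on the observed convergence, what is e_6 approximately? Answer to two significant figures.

2.9e-7

First estimate the order: p ≈ ln(e_5/e_4) / ln(e_4/e_3) = ln(9.5496e-5/3.0628e-3)/ln(3.0628e-3/2.4428e-2) = ln(0.0311793)/ln(0.125381) ≈ 1.6702.
Then e_6 ≈ e_5·(e_5/e_4)^p = 9.5496e-5·(0.0311793)^1.6702 = 9.5496e-5·0.00305109 ≈ 2.914e-07.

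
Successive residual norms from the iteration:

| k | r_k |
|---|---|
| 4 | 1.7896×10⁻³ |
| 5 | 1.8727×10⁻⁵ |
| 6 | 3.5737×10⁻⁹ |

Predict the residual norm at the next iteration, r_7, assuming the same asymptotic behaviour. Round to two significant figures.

3.7e-16

First estimate the order: p ≈ ln(r_6/r_5) / ln(r_5/r_4) = ln(3.5737×10⁻⁹/1.8727×10⁻⁵)/ln(1.8727×10⁻⁵/1.7896×10⁻³) = ln(0.000190831)/ln(0.0104643) ≈ 1.8782.
Then r_7 ≈ r_6·(r_6/r_5)^p = 3.5737×10⁻⁹·(0.000190831)^1.8782 = 3.5737×10⁻⁹·1.03351e-07 ≈ 3.693e-16.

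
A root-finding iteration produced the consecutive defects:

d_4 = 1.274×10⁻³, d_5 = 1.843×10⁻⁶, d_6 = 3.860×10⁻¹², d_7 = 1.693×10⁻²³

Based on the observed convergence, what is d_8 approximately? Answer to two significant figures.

First estimate the order: p ≈ ln(d_7/d_6) / ln(d_6/d_5) = ln(1.693×10⁻²³/3.860×10⁻¹²)/ln(3.860×10⁻¹²/1.843×10⁻⁶) = ln(4.38601e-12)/ln(2.09441e-06) ≈ 2.0000.
Then d_8 ≈ d_7·(d_7/d_6)^p = 1.693×10⁻²³·(4.38601e-12)^2.0000 = 1.693×10⁻²³·1.92371e-23 ≈ 3.257e-46.

3.3e-46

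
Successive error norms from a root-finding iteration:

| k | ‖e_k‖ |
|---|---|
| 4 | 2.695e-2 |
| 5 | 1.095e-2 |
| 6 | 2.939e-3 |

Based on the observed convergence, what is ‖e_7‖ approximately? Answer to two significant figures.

4.3e-4

First estimate the order: p ≈ ln(‖e_6‖/‖e_5‖) / ln(‖e_5‖/‖e_4‖) = ln(2.939e-3/1.095e-2)/ln(1.095e-2/2.695e-2) = ln(0.268402)/ln(0.406308) ≈ 1.4604.
Then ‖e_7‖ ≈ ‖e_6‖·(‖e_6‖/‖e_5‖)^p = 2.939e-3·(0.268402)^1.4604 = 2.939e-3·0.146487 ≈ 0.0004305.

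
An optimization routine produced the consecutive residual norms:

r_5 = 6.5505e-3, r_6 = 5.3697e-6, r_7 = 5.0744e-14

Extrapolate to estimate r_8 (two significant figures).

First estimate the order: p ≈ ln(r_7/r_6) / ln(r_6/r_5) = ln(5.0744e-14/5.3697e-6)/ln(5.3697e-6/6.5505e-3) = ln(9.45006e-09)/ln(0.000819739) ≈ 2.6000.
Then r_8 ≈ r_7·(r_7/r_6)^p = 5.0744e-14·(9.45006e-09)^2.6000 = 5.0744e-14·1.36814e-21 ≈ 6.942e-35.

6.9e-35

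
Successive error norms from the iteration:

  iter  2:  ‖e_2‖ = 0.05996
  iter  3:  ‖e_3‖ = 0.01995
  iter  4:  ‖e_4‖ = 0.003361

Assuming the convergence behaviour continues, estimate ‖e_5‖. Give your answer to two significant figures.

First estimate the order: p ≈ ln(‖e_4‖/‖e_3‖) / ln(‖e_3‖/‖e_2‖) = ln(0.003361/0.01995)/ln(0.01995/0.05996) = ln(0.168471)/ln(0.332722) ≈ 1.6184.
Then ‖e_5‖ ≈ ‖e_4‖·(‖e_4‖/‖e_3‖)^p = 0.003361·(0.168471)^1.6184 = 0.003361·0.0560026 ≈ 0.0001882.

1.9e-4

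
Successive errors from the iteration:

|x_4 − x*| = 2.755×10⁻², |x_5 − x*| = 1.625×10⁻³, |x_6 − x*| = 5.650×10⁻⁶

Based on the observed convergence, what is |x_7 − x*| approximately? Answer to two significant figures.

First estimate the order: p ≈ ln(|x_6 − x*|/|x_5 − x*|) / ln(|x_5 − x*|/|x_4 − x*|) = ln(5.650×10⁻⁶/1.625×10⁻³)/ln(1.625×10⁻³/2.755×10⁻²) = ln(0.00347692)/ln(0.0589837) ≈ 2.0002.
Then |x_7 − x*| ≈ |x_6 − x*|·(|x_6 − x*|/|x_5 − x*|)^p = 5.650×10⁻⁶·(0.00347692)^2.0002 = 5.650×10⁻⁶·1.20753e-05 ≈ 6.823e-11.

6.8e-11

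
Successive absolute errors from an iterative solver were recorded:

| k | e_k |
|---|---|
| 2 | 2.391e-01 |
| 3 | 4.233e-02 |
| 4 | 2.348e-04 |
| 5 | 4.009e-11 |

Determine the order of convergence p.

3

Consecutive ratios: e_5/e_4 = 4.009e-11/2.348e-04 = 1.70741e-07, e_4/e_3 = 2.348e-04/4.233e-02 = 0.00554689.
p ≈ ln(1.70741e-07)/ln(0.00554689) = -15.5831/-5.1945 ≈ 3.00.
So the convergence is cubic (order 3).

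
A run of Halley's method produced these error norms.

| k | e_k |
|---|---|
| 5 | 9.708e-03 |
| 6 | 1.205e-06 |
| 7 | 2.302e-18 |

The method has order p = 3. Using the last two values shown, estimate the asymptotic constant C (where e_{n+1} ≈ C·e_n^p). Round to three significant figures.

1.32

C ≈ e_7 / e_6^3
  = 2.302e-18 / (1.205e-06)^3
  = 2.302e-18 / 1.74969e-18 ≈ 1.3157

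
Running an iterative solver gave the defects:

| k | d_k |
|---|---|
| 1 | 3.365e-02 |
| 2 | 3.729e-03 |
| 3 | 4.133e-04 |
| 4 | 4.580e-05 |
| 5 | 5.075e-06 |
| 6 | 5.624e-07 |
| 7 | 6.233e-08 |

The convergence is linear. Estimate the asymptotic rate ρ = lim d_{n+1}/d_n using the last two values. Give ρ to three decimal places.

0.111

ρ ≈ d_7/d_6 = 6.233e-08/5.624e-07 = 0.11083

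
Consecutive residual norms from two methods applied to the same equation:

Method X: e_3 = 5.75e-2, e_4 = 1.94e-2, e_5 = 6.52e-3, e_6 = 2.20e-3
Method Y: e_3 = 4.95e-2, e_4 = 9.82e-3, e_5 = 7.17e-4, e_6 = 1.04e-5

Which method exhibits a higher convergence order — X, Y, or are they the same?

Method X: p ≈ ln(2.20e-3/6.52e-3)/ln(6.52e-3/1.94e-2) ≈ 1.00.
Method Y: p ≈ ln(1.04e-5/7.17e-4)/ln(7.17e-4/9.82e-3) ≈ 1.62.
Method Y has the higher order (≈1.6 vs ≈1.0).

Y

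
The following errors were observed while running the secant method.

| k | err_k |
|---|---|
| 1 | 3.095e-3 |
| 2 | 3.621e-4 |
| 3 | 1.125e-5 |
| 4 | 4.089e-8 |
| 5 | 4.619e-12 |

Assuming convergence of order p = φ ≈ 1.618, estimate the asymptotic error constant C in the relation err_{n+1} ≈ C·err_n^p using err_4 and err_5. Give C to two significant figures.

4.2

C ≈ err_5 / err_4^1.618
  = 4.619e-12 / (4.089e-8)^1.618
  = 4.619e-12 / 1.1107e-12 ≈ 4.1586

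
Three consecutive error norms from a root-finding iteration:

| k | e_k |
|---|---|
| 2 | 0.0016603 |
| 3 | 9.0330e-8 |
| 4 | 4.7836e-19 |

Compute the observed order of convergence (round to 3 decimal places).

p ≈ ln(e_4/e_3) / ln(e_3/e_2)
  = ln(4.7836e-19/9.0330e-8) / ln(9.0330e-8/0.0016603)
  = ln(5.29569e-12) / ln(5.44058e-05)
  = -25.964128 / -9.819040 ≈ 2.644263

2.644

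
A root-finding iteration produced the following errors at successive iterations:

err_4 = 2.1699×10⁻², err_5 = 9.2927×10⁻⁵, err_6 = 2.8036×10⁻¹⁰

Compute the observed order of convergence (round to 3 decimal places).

2.331

p ≈ ln(err_6/err_5) / ln(err_5/err_4)
  = ln(2.8036×10⁻¹⁰/9.2927×10⁻⁵) / ln(9.2927×10⁻⁵/2.1699×10⁻²)
  = ln(3.01699e-06) / ln(0.00428255)
  = -12.711251 / -5.453207 ≈ 2.330968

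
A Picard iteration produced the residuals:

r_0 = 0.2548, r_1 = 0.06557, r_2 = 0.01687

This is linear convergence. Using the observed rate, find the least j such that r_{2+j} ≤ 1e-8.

Rate ρ ≈ r_2/r_1 = 0.01687/0.06557 = 0.2573.
After j more steps, r_{2+j} ≈ 0.01687·ρ^j; need ρ^j ≤ 1e-8/0.01687 = 5.92768e-07.
j ≥ ln(5.92768e-07)/ln(0.2573) = -14.3385/-1.35751 = 10.562.
So 11 more iterations are needed.

11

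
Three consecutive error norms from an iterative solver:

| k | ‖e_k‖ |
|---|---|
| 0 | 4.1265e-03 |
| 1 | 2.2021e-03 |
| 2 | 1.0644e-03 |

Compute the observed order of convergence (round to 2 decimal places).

p ≈ ln(‖e_2‖/‖e_1‖) / ln(‖e_1‖/‖e_0‖)
  = ln(1.0644e-03/2.2021e-03) / ln(2.2021e-03/4.1265e-03)
  = ln(0.483357) / ln(0.533648)
  = -0.72700 / -0.62802 ≈ 1.15761

1.16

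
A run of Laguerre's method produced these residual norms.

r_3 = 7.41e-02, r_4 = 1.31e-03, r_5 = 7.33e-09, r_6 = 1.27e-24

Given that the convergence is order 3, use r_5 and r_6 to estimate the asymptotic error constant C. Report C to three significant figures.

C ≈ r_6 / r_5^3
  = 1.27e-24 / (7.33e-09)^3
  = 1.27e-24 / 3.93833e-25 ≈ 3.2247

3.22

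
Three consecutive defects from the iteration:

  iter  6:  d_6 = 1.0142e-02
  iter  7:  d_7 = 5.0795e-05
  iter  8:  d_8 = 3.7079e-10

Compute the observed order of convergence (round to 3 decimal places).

2.233

p ≈ ln(d_8/d_7) / ln(d_7/d_6)
  = ln(3.7079e-10/5.0795e-05) / ln(5.0795e-05/1.0142e-02)
  = ln(7.29973e-06) / ln(0.00500838)
  = -11.827673 / -5.296643 ≈ 2.233051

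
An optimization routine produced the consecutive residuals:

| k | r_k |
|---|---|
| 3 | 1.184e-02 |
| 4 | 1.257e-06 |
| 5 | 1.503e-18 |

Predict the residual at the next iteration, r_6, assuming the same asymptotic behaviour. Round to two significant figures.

First estimate the order: p ≈ ln(r_5/r_4) / ln(r_4/r_3) = ln(1.503e-18/1.257e-06)/ln(1.257e-06/1.184e-02) = ln(1.1957e-12)/ln(0.000106166) ≈ 3.0001.
Then r_6 ≈ r_5·(r_5/r_4)^p = 1.503e-18·(1.1957e-12)^3.0001 = 1.503e-18·1.7048e-36 ≈ 2.562e-54.

2.6e-54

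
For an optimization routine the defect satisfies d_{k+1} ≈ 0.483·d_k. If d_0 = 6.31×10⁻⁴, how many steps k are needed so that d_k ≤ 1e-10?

22

After k steps, d_k ≈ 6.31×10⁻⁴·0.483^k.
Need 0.483^k ≤ 1e-10/6.31×10⁻⁴ = 1.58479e-07.
k ≥ ln(1.58479e-07)/ln(0.483) = -15.6576/-0.72774 = 21.515.
Smallest integer k = 22.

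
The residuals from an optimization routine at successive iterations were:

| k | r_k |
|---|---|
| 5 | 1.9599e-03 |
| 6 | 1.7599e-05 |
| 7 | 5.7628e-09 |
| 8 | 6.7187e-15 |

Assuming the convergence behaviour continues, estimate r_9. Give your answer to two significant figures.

First estimate the order: p ≈ ln(r_8/r_7) / ln(r_7/r_6) = ln(6.7187e-15/5.7628e-09)/ln(5.7628e-09/1.7599e-05) = ln(1.16587e-06)/ln(0.00032745) ≈ 1.7026.
Then r_9 ≈ r_8·(r_8/r_7)^p = 6.7187e-15·(1.16587e-06)^1.7026 = 6.7187e-15·7.90457e-11 ≈ 5.311e-25.

5.3e-25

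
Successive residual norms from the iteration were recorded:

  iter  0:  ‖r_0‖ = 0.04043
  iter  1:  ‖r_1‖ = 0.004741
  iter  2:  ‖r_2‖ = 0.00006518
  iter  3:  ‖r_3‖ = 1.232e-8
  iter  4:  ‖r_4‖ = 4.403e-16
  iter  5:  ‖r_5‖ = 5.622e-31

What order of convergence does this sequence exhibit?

2

Consecutive ratios: ‖r_5‖/‖r_4‖ = 5.622e-31/4.403e-16 = 1.27686e-15, ‖r_4‖/‖r_3‖ = 4.403e-16/1.232e-8 = 3.57386e-08.
p ≈ ln(1.27686e-15)/ln(3.57386e-08) = -34.2944/-17.1470 ≈ 2.00.
So the convergence is quadratic (order 2).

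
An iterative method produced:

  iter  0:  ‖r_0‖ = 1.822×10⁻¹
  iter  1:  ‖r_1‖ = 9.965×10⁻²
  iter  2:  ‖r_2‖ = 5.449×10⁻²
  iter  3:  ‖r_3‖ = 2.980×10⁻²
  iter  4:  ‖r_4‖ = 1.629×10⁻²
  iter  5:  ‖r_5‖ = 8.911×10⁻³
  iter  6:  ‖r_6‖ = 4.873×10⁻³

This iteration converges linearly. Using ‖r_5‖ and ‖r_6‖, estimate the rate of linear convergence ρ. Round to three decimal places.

0.547

ρ ≈ ‖r_6‖/‖r_5‖ = 4.873×10⁻³/8.911×10⁻³ = 0.54685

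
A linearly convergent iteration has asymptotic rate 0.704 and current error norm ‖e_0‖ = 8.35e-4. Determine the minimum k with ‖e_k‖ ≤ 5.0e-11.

48

After k steps, ‖e_k‖ ≈ 8.35e-4·0.704^k.
Need 0.704^k ≤ 5.0e-11/8.35e-4 = 5.98802e-08.
k ≥ ln(5.98802e-08)/ln(0.704) = -16.6309/-0.35098 = 47.384.
Smallest integer k = 48.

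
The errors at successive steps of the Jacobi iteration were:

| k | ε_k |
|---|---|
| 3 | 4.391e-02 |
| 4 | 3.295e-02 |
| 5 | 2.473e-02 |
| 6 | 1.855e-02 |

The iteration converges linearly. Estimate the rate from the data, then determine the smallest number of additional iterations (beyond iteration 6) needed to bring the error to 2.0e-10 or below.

Rate ρ ≈ ε_6/ε_5 = 1.855e-02/2.473e-02 = 0.7501.
After j more steps, ε_{6+j} ≈ 1.855e-02·ρ^j; need ρ^j ≤ 2.0e-10/1.855e-02 = 1.07817e-08.
j ≥ ln(1.07817e-08)/ln(0.7501) = -18.3454/-0.28755 = 63.799.
So 64 more iterations are needed.

64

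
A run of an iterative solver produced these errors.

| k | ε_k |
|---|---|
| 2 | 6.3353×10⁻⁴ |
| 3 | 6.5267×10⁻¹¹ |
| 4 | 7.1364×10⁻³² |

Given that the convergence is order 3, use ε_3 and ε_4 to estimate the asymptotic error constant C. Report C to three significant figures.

0.257

C ≈ ε_4 / ε_3^3
  = 7.1364×10⁻³² / (6.5267×10⁻¹¹)^3
  = 7.1364×10⁻³² / 2.78023e-31 ≈ 0.25668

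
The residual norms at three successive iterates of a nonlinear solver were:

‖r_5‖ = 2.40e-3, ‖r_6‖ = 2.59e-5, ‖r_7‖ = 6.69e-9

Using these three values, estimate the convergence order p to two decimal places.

p ≈ ln(‖r_7‖/‖r_6‖) / ln(‖r_6‖/‖r_5‖)
  = ln(6.69e-9/2.59e-5) / ln(2.59e-5/2.40e-3)
  = ln(0.000258301) / ln(0.0107917)
  = -8.26138 / -4.52898 ≈ 1.82411

1.82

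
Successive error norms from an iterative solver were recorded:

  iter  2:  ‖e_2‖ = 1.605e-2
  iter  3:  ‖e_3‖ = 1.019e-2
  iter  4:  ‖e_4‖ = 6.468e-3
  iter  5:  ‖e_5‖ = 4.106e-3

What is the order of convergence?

1

Consecutive ratios: ‖e_5‖/‖e_4‖ = 4.106e-3/6.468e-3 = 0.634818, ‖e_4‖/‖e_3‖ = 6.468e-3/1.019e-2 = 0.63474.
p ≈ ln(0.634818)/ln(0.63474) = -0.4544/-0.4545 ≈ 1.00.
So the convergence is linear (order 1).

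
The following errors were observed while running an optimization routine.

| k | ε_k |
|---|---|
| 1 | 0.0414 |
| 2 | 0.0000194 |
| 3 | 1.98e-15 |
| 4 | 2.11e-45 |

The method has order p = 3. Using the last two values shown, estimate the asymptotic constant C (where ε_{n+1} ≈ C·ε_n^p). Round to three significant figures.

0.272

C ≈ ε_4 / ε_3^3
  = 2.11e-45 / (1.98e-15)^3
  = 2.11e-45 / 7.76239e-45 ≈ 0.27182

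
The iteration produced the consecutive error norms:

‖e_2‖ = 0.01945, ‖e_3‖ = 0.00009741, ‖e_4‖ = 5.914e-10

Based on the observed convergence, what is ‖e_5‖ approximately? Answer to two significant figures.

First estimate the order: p ≈ ln(‖e_4‖/‖e_3‖) / ln(‖e_3‖/‖e_2‖) = ln(5.914e-10/0.00009741)/ln(0.00009741/0.01945) = ln(6.07125e-06)/ln(0.00500823) ≈ 2.2678.
Then ‖e_5‖ ≈ ‖e_4‖·(‖e_4‖/‖e_3‖)^p = 5.914e-10·(6.07125e-06)^2.2678 = 5.914e-10·1.47747e-12 ≈ 8.738e-22.

8.7e-22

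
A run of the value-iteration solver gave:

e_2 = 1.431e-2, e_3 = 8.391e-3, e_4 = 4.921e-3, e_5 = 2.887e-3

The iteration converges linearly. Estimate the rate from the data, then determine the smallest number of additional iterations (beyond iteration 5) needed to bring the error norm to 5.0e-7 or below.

17

Rate ρ ≈ e_5/e_4 = 2.887e-3/4.921e-3 = 0.5867.
After j more steps, e_{5+j} ≈ 2.887e-3·ρ^j; need ρ^j ≤ 5.0e-7/2.887e-3 = 0.00017319.
j ≥ ln(0.00017319)/ln(0.5867) = -8.6611/-0.53324 = 16.242.
So 17 more iterations are needed.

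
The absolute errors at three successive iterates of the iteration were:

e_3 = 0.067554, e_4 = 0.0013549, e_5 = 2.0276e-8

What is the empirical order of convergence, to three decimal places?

2.842

p ≈ ln(e_5/e_4) / ln(e_4/e_3)
  = ln(2.0276e-8/0.0013549) / ln(0.0013549/0.067554)
  = ln(1.49649e-05) / ln(0.0200565)
  = -11.109803 / -3.909202 ≈ 2.841962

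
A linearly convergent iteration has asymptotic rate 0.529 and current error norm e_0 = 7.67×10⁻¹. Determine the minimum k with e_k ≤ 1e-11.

After k steps, e_k ≈ 7.67×10⁻¹·0.529^k.
Need 0.529^k ≤ 1e-11/7.67×10⁻¹ = 1.30378e-11.
k ≥ ln(1.30378e-11)/ln(0.529) = -25.0632/-0.63677 = 39.360.
Smallest integer k = 40.

40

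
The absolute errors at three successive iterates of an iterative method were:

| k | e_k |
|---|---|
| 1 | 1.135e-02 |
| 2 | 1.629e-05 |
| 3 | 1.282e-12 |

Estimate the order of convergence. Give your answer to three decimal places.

2.499

p ≈ ln(e_3/e_2) / ln(e_2/e_1)
  = ln(1.282e-12/1.629e-05) / ln(1.629e-05/1.135e-02)
  = ln(7.86986e-08) / ln(0.00143524)
  = -16.357640 / -6.546423 ≈ 2.498714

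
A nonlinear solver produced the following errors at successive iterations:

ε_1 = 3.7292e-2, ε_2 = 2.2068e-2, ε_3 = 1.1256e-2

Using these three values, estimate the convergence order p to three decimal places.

1.283

p ≈ ln(ε_3/ε_2) / ln(ε_2/ε_1)
  = ln(1.1256e-2/2.2068e-2) / ln(2.2068e-2/3.7292e-2)
  = ln(0.51006) / ln(0.591762)
  = -0.673227 / -0.524651 ≈ 1.283190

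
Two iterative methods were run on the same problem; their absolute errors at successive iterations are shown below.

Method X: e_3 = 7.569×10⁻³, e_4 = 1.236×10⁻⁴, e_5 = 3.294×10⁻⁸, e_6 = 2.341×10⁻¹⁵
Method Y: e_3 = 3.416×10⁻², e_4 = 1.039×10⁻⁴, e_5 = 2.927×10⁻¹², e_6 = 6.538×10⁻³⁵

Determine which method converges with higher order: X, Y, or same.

Method X: p ≈ ln(2.341×10⁻¹⁵/3.294×10⁻⁸)/ln(3.294×10⁻⁸/1.236×10⁻⁴) ≈ 2.00.
Method Y: p ≈ ln(6.538×10⁻³⁵/2.927×10⁻¹²)/ln(2.927×10⁻¹²/1.039×10⁻⁴) ≈ 3.00.
Method Y has the higher order (≈3.0 vs ≈2.0).

Y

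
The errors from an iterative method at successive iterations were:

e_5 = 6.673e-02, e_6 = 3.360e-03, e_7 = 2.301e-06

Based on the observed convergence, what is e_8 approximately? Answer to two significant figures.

4.4e-14

First estimate the order: p ≈ ln(e_7/e_6) / ln(e_6/e_5) = ln(2.301e-06/3.360e-03)/ln(3.360e-03/6.673e-02) = ln(0.000684821)/ln(0.0503522) ≈ 2.4380.
Then e_8 ≈ e_7·(e_7/e_6)^p = 2.301e-06·(0.000684821)^2.4380 = 2.301e-06·1.92813e-08 ≈ 4.437e-14.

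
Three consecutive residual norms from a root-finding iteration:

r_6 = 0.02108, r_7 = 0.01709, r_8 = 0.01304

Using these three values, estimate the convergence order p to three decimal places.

p ≈ ln(r_8/r_7) / ln(r_7/r_6)
  = ln(0.01304/0.01709) / ln(0.01709/0.02108)
  = ln(0.763019) / ln(0.810721)
  = -0.270472 / -0.209831 ≈ 1.288999

1.289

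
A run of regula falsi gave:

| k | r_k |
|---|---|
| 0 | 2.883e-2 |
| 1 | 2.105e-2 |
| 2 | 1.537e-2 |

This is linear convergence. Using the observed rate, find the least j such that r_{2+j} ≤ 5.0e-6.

Rate ρ ≈ r_2/r_1 = 1.537e-2/2.105e-2 = 0.7302.
After j more steps, r_{2+j} ≈ 1.537e-2·ρ^j; need ρ^j ≤ 5.0e-6/1.537e-2 = 0.000325309.
j ≥ ln(0.000325309)/ln(0.7302) = -8.0307/-0.31444 = 25.540.
So 26 more iterations are needed.

26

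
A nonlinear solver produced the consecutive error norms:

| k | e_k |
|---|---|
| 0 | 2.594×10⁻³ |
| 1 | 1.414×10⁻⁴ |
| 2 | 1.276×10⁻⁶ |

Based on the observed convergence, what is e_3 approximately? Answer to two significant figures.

6.3e-10

First estimate the order: p ≈ ln(e_2/e_1) / ln(e_1/e_0) = ln(1.276×10⁻⁶/1.414×10⁻⁴)/ln(1.414×10⁻⁴/2.594×10⁻³) = ln(0.00902405)/ln(0.0545104) ≈ 1.6182.
Then e_3 ≈ e_2·(e_2/e_1)^p = 1.276×10⁻⁶·(0.00902405)^1.6182 = 1.276×10⁻⁶·0.000491395 ≈ 6.27e-10.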